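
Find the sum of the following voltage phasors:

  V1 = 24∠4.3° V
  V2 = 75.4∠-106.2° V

Step 1 — Convert each phasor to rectangular form:
  V1 = 24·(cos(4.3°) + j·sin(4.3°)) = 23.93 + j1.799 V
  V2 = 75.4·(cos(-106.2°) + j·sin(-106.2°)) = -21.04 - j72.41 V
Step 2 — Sum components: V_total = 2.897 - j70.61 V.
Step 3 — Convert to polar: |V_total| = 70.67 V, ∠V_total = -87.7°.

V_total = 70.67∠-87.7° V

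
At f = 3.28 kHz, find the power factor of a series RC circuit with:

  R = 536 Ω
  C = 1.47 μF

Step 1 — Angular frequency: ω = 2π·f = 2π·3280 = 2.061e+04 rad/s.
Step 2 — Component impedances:
  R: Z = R = 536 Ω
  C: Z = 1/(jωC) = -j/(ω·C) = 0 - j33.01 Ω
Step 3 — Series combination: Z_total = R + C = 536 - j33.01 Ω = 537∠-3.5° Ω.
Step 4 — Power factor: PF = cos(φ) = Re(Z)/|Z| = 536/537 = 0.9981.
Step 5 — Type: Im(Z) = -33.01 ⇒ leading (phase φ = -3.5°).

PF = 0.9981 (leading, φ = -3.5°)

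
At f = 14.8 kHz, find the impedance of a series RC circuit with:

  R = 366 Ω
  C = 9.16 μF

Step 1 — Angular frequency: ω = 2π·f = 2π·1.48e+04 = 9.299e+04 rad/s.
Step 2 — Component impedances:
  R: Z = R = 366 Ω
  C: Z = 1/(jωC) = -j/(ω·C) = 0 - j1.174 Ω
Step 3 — Series combination: Z_total = R + C = 366 - j1.174 Ω = 366∠-0.2° Ω.

Z = 366 - j1.174 Ω = 366∠-0.2° Ω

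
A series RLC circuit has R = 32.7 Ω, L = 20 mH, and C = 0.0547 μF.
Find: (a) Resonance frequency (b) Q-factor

Step 1 — Resonance condition Im(Z)=0 gives ω₀ = 1/√(LC).
Step 2 — ω₀ = 1/√(0.02·5.47e-08) = 3.023e+04 rad/s.
Step 3 — f₀ = ω₀/(2π) = 4812 Hz.
Step 4 — Series Q: Q = ω₀L/R = 3.023e+04·0.02/32.7 = 18.49.

(a) f₀ = 4812 Hz  (b) Q = 18.49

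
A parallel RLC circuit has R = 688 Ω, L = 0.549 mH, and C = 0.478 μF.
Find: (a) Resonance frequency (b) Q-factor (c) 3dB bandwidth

Step 1 — Resonance: ω₀ = 1/√(LC) = 1/√(0.000549·4.78e-07) = 6.173e+04 rad/s.
Step 2 — f₀ = ω₀/(2π) = 9825 Hz.
Step 3 — Parallel Q: Q = R/(ω₀L) = 688/(6.173e+04·0.000549) = 20.3.
Step 4 — Bandwidth: Δω = ω₀/Q = 3041 rad/s; BW = Δω/(2π) = 484 Hz.

(a) f₀ = 9825 Hz  (b) Q = 20.3  (c) BW = 484 Hz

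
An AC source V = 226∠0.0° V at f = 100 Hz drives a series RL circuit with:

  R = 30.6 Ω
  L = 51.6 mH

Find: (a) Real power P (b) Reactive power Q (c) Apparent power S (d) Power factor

Step 1 — Angular frequency: ω = 2π·f = 2π·100 = 628.3 rad/s.
Step 2 — Component impedances:
  R: Z = R = 30.6 Ω
  L: Z = jωL = j·628.3·0.0516 = 0 + j32.42 Ω
Step 3 — Series combination: Z_total = R + L = 30.6 + j32.42 Ω = 44.58∠46.7° Ω.
Step 4 — Source phasor: V = 226∠0.0° V = 226 V.
Step 5 — Current: I = V / Z = 3.48 - j3.687 A = 5.069∠-46.7° A.
Step 6 — Complex power: S = V·I* = 786.4 + j833.2 VA.
Step 7 — Real power: P = Re(S) = 786.4 W.
Step 8 — Reactive power: Q = Im(S) = 833.2 VAR.
Step 9 — Apparent power: |S| = 1146 VA.
Step 10 — Power factor: PF = P/|S| = 0.6864 (lagging).

(a) P = 786.4 W  (b) Q = 833.2 VAR  (c) S = 1146 VA  (d) PF = 0.6864 (lagging)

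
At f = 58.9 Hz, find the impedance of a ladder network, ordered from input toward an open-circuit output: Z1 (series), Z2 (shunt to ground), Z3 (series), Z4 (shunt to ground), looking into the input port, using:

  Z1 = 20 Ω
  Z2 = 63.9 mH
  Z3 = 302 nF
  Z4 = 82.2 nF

Step 1 — Angular frequency: ω = 2π·f = 2π·58.9 = 370.1 rad/s.
Step 2 — Component impedances:
  Z1: Z = R = 20 Ω
  Z2: Z = jωL = j·370.1·0.0639 = 0 + j23.65 Ω
  Z3: Z = 1/(jωC) = -j/(ω·C) = 0 - j8947 Ω
  Z4: Z = 1/(jωC) = -j/(ω·C) = 0 - j3.287e+04 Ω
Step 3 — Ladder network (open output): work backward from the far end, alternating series and parallel combinations. Z_in = 20 + j23.66 Ω = 30.98∠49.8° Ω.

Z = 20 + j23.66 Ω = 30.98∠49.8° Ω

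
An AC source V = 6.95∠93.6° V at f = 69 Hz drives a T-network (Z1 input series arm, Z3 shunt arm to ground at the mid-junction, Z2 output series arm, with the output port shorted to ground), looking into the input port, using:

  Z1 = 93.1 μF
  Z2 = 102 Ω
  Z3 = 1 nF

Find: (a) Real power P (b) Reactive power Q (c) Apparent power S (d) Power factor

Step 1 — Angular frequency: ω = 2π·f = 2π·69 = 433.5 rad/s.
Step 2 — Component impedances:
  Z1: Z = 1/(jωC) = -j/(ω·C) = 0 - j24.78 Ω
  Z2: Z = R = 102 Ω
  Z3: Z = 1/(jωC) = -j/(ω·C) = 0 - j2.307e+06 Ω
Step 3 — With the output port shorted to ground, the output series arm Z2 runs from the junction to ground; the shunt arm Z3 also runs from the junction to ground. They appear in parallel: Z3 || Z2 = 102 - j0.004511 Ω.
Step 4 — Series with input arm Z1: Z_in = Z1 + (Z3 || Z2) = 102 - j24.78 Ω = 105∠-13.7° Ω.
Step 5 — Source phasor: V = 6.95∠93.6° V = -0.4364 + j6.936 V.
Step 6 — Current: I = V / Z = -0.01964 + j0.06323 A = 0.06621∠107.3° A.
Step 7 — Complex power: S = V·I* = 0.4472 - j0.1086 VA.
Step 8 — Real power: P = Re(S) = 0.4472 W.
Step 9 — Reactive power: Q = Im(S) = -0.1086 VAR.
Step 10 — Apparent power: |S| = 0.4602 VA.
Step 11 — Power factor: PF = P/|S| = 0.9717 (leading).

(a) P = 0.4472 W  (b) Q = -0.1086 VAR  (c) S = 0.4602 VA  (d) PF = 0.9717 (leading)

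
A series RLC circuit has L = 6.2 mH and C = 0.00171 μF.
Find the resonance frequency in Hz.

Step 1 — Resonance condition Im(Z)=0 gives ω₀ = 1/√(LC).
Step 2 — ω₀ = 1/√(0.0062·1.71e-09) = 3.071e+05 rad/s.
Step 3 — f₀ = ω₀/(2π) = 4.888e+04 Hz.

f₀ = 4.888e+04 Hz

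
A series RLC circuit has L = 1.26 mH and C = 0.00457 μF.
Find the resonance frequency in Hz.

Step 1 — Resonance condition Im(Z)=0 gives ω₀ = 1/√(LC).
Step 2 — ω₀ = 1/√(0.00126·4.57e-09) = 4.167e+05 rad/s.
Step 3 — f₀ = ω₀/(2π) = 6.632e+04 Hz.

f₀ = 6.632e+04 Hz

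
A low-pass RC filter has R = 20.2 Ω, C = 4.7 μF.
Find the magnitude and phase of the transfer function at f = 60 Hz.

Step 1 — Angular frequency: ω = 2π·60 = 377 rad/s.
Step 2 — Transfer function: H(jω) = 1/(1 + jωRC).
Step 3 — Denominator: 1 + jωRC = 1 + j·377·20.2·4.7e-06 = 1 + j0.03579.
Step 4 — H = 0.9987 - j0.03575.
Step 5 — Magnitude: |H| = 0.9994 (-0.0 dB); phase: φ = -2.0°.

|H| = 0.9994 (-0.0 dB), φ = -2.0°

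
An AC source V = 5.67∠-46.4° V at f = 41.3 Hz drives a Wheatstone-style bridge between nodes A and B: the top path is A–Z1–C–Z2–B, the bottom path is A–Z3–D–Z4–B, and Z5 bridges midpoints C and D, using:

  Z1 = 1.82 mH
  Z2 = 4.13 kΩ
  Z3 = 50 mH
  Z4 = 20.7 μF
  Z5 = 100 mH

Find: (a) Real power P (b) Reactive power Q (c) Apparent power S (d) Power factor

Step 1 — Angular frequency: ω = 2π·f = 2π·41.3 = 259.5 rad/s.
Step 2 — Component impedances:
  Z1: Z = jωL = j·259.5·0.00182 = 0 + j0.4723 Ω
  Z2: Z = R = 4130 Ω
  Z3: Z = jωL = j·259.5·0.05 = 0 + j12.97 Ω
  Z4: Z = 1/(jωC) = -j/(ω·C) = 0 - j186.2 Ω
  Z5: Z = jωL = j·259.5·0.1 = 0 + j25.95 Ω
Step 3 — Bridge requires nodal analysis (the Z5 bridge couples midpoints C and D, so the two paths cannot be reduced to a simple series/parallel combination). Setting node B to ground and injecting 1 A at node A, the 3-node admittance system at A, C, D solves to V_A = Z_AB = 7.625 - j177.1 Ω = 177.3∠-87.5° Ω.
Step 4 — Source phasor: V = 5.67∠-46.4° V = 3.91 - j4.106 V.
Step 5 — Current: I = V / Z = 0.02409 + j0.02104 A = 0.03198∠41.1° A.
Step 6 — Complex power: S = V·I* = 0.007798 - j0.1812 VA.
Step 7 — Real power: P = Re(S) = 0.007798 W.
Step 8 — Reactive power: Q = Im(S) = -0.1812 VAR.
Step 9 — Apparent power: |S| = 0.1813 VA.
Step 10 — Power factor: PF = P/|S| = 0.04301 (leading).

(a) P = 0.007798 W  (b) Q = -0.1812 VAR  (c) S = 0.1813 VA  (d) PF = 0.04301 (leading)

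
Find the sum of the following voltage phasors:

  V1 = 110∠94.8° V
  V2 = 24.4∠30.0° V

Step 1 — Convert each phasor to rectangular form:
  V1 = 110·(cos(94.8°) + j·sin(94.8°)) = -9.205 + j109.6 V
  V2 = 24.4·(cos(30.0°) + j·sin(30.0°)) = 21.13 + j12.2 V
Step 2 — Sum components: V_total = 11.93 + j121.8 V.
Step 3 — Convert to polar: |V_total| = 122.4 V, ∠V_total = 84.4°.

V_total = 122.4∠84.4° V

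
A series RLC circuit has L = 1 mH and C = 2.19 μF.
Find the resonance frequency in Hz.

Step 1 — Resonance condition Im(Z)=0 gives ω₀ = 1/√(LC).
Step 2 — ω₀ = 1/√(0.001·2.19e-06) = 2.137e+04 rad/s.
Step 3 — f₀ = ω₀/(2π) = 3401 Hz.

f₀ = 3401 Hz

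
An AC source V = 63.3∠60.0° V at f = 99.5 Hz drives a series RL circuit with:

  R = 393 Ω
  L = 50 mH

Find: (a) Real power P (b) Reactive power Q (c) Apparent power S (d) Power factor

Step 1 — Angular frequency: ω = 2π·f = 2π·99.5 = 625.2 rad/s.
Step 2 — Component impedances:
  R: Z = R = 393 Ω
  L: Z = jωL = j·625.2·0.05 = 0 + j31.26 Ω
Step 3 — Series combination: Z_total = R + L = 393 + j31.26 Ω = 394.2∠4.5° Ω.
Step 4 — Source phasor: V = 63.3∠60.0° V = 31.65 + j54.82 V.
Step 5 — Current: I = V / Z = 0.09105 + j0.1322 A = 0.1606∠55.5° A.
Step 6 — Complex power: S = V·I* = 10.13 + j0.8059 VA.
Step 7 — Real power: P = Re(S) = 10.13 W.
Step 8 — Reactive power: Q = Im(S) = 0.8059 VAR.
Step 9 — Apparent power: |S| = 10.16 VA.
Step 10 — Power factor: PF = P/|S| = 0.9969 (lagging).

(a) P = 10.13 W  (b) Q = 0.8059 VAR  (c) S = 10.16 VA  (d) PF = 0.9969 (lagging)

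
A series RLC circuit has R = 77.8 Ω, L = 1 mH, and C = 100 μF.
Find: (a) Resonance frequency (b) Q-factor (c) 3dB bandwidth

Step 1 — Resonance: ω₀ = 1/√(LC) = 1/√(0.001·0.0001) = 3162 rad/s.
Step 2 — f₀ = ω₀/(2π) = 503.3 Hz.
Step 3 — Series Q: Q = ω₀L/R = 3162·0.001/77.8 = 0.04065.
Step 4 — Bandwidth: Δω = ω₀/Q = 7.78e+04 rad/s; BW = Δω/(2π) = 1.238e+04 Hz.

(a) f₀ = 503.3 Hz  (b) Q = 0.04065  (c) BW = 1.238e+04 Hz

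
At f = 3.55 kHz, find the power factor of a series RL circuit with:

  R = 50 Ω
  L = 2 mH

Step 1 — Angular frequency: ω = 2π·f = 2π·3550 = 2.231e+04 rad/s.
Step 2 — Component impedances:
  R: Z = R = 50 Ω
  L: Z = jωL = j·2.231e+04·0.002 = 0 + j44.61 Ω
Step 3 — Series combination: Z_total = R + L = 50 + j44.61 Ω = 67.01∠41.7° Ω.
Step 4 — Power factor: PF = cos(φ) = Re(Z)/|Z| = 50/67.01 = 0.7462.
Step 5 — Type: Im(Z) = 44.61 ⇒ lagging (phase φ = 41.7°).

PF = 0.7462 (lagging, φ = 41.7°)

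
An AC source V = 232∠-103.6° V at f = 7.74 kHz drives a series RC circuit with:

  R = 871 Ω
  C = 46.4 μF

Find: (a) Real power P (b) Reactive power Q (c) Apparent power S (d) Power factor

Step 1 — Angular frequency: ω = 2π·f = 2π·7740 = 4.863e+04 rad/s.
Step 2 — Component impedances:
  R: Z = R = 871 Ω
  C: Z = 1/(jωC) = -j/(ω·C) = 0 - j0.4432 Ω
Step 3 — Series combination: Z_total = R + C = 871 - j0.4432 Ω = 871∠-0.0° Ω.
Step 4 — Source phasor: V = 232∠-103.6° V = -54.55 - j225.5 V.
Step 5 — Current: I = V / Z = -0.0625 - j0.2589 A = 0.2664∠-103.6° A.
Step 6 — Complex power: S = V·I* = 61.8 - j0.03144 VA.
Step 7 — Real power: P = Re(S) = 61.8 W.
Step 8 — Reactive power: Q = Im(S) = -0.03144 VAR.
Step 9 — Apparent power: |S| = 61.8 VA.
Step 10 — Power factor: PF = P/|S| = 1 (leading).

(a) P = 61.8 W  (b) Q = -0.03144 VAR  (c) S = 61.8 VA  (d) PF = 1 (leading)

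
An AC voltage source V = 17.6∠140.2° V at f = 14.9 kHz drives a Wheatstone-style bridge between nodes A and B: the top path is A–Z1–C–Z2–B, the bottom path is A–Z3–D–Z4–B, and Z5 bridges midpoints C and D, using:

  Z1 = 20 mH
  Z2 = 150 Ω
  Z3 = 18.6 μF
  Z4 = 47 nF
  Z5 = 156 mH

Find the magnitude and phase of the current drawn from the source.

Step 1 — Angular frequency: ω = 2π·f = 2π·1.49e+04 = 9.362e+04 rad/s.
Step 2 — Component impedances:
  Z1: Z = jωL = j·9.362e+04·0.02 = 0 + j1872 Ω
  Z2: Z = R = 150 Ω
  Z3: Z = 1/(jωC) = -j/(ω·C) = 0 - j0.5743 Ω
  Z4: Z = 1/(jωC) = -j/(ω·C) = 0 - j227.3 Ω
  Z5: Z = jωL = j·9.362e+04·0.156 = 0 + j1.46e+04 Ω
Step 3 — Bridge requires nodal analysis (the Z5 bridge couples midpoints C and D, so the two paths cannot be reduced to a simple series/parallel combination). Setting node B to ground and injecting 1 A at node A, the 3-node admittance system at A, C, D solves to V_A = Z_AB = 3.754 - j263.7 Ω = 263.7∠-89.2° Ω.
Step 4 — Source phasor: V = 17.6∠140.2° V = -13.52 + j11.27 V.
Step 5 — Ohm's law: I = V / Z_total = (-13.52 + j11.27) / (3.754 - j263.7) = -0.04345 - j0.05066 A.
Step 6 — Convert to polar: |I| = 0.06674 A, ∠I = -130.6°.

I = 0.06674∠-130.6° A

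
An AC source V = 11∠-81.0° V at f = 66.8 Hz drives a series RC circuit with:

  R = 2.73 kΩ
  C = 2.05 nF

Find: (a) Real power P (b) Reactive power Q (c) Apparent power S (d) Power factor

Step 1 — Angular frequency: ω = 2π·f = 2π·66.8 = 419.7 rad/s.
Step 2 — Component impedances:
  R: Z = R = 2730 Ω
  C: Z = 1/(jωC) = -j/(ω·C) = 0 - j1.162e+06 Ω
Step 3 — Series combination: Z_total = R + C = 2730 - j1.162e+06 Ω = 1.162e+06∠-89.9° Ω.
Step 4 — Source phasor: V = 11∠-81.0° V = 1.721 - j10.86 V.
Step 5 — Current: I = V / Z = 9.352e-06 + j1.459e-06 A = 9.465e-06∠8.9° A.
Step 6 — Complex power: S = V·I* = 2.445e-07 - j0.0001041 VA.
Step 7 — Real power: P = Re(S) = 2.445e-07 W.
Step 8 — Reactive power: Q = Im(S) = -0.0001041 VAR.
Step 9 — Apparent power: |S| = 0.0001041 VA.
Step 10 — Power factor: PF = P/|S| = 0.002349 (leading).

(a) P = 2.445e-07 W  (b) Q = -0.0001041 VAR  (c) S = 0.0001041 VA  (d) PF = 0.002349 (leading)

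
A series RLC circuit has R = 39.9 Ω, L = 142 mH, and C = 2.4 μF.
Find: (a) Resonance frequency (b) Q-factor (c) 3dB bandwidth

Step 1 — Resonance: ω₀ = 1/√(LC) = 1/√(0.142·2.4e-06) = 1713 rad/s.
Step 2 — f₀ = ω₀/(2π) = 272.6 Hz.
Step 3 — Series Q: Q = ω₀L/R = 1713·0.142/39.9 = 6.096.
Step 4 — Bandwidth: Δω = ω₀/Q = 281 rad/s; BW = Δω/(2π) = 44.72 Hz.

(a) f₀ = 272.6 Hz  (b) Q = 6.096  (c) BW = 44.72 Hz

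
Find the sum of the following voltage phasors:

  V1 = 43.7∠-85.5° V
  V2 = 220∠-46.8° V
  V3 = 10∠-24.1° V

Step 1 — Convert each phasor to rectangular form:
  V1 = 43.7·(cos(-85.5°) + j·sin(-85.5°)) = 3.429 - j43.57 V
  V2 = 220·(cos(-46.8°) + j·sin(-46.8°)) = 150.6 - j160.4 V
  V3 = 10·(cos(-24.1°) + j·sin(-24.1°)) = 9.128 - j4.083 V
Step 2 — Sum components: V_total = 163.2 - j208 V.
Step 3 — Convert to polar: |V_total| = 264.4 V, ∠V_total = -51.9°.

V_total = 264.4∠-51.9° V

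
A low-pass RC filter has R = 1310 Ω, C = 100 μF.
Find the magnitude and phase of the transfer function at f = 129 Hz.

Step 1 — Angular frequency: ω = 2π·129 = 810.5 rad/s.
Step 2 — Transfer function: H(jω) = 1/(1 + jωRC).
Step 3 — Denominator: 1 + jωRC = 1 + j·810.5·1310·0.0001 = 1 + j106.2.
Step 4 — H = 8.869e-05 - j0.009417.
Step 5 — Magnitude: |H| = 0.009418 (-40.5 dB); phase: φ = -89.5°.

|H| = 0.009418 (-40.5 dB), φ = -89.5°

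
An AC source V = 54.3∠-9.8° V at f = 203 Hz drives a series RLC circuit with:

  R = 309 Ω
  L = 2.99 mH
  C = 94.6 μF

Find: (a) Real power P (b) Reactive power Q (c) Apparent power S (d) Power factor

Step 1 — Angular frequency: ω = 2π·f = 2π·203 = 1275 rad/s.
Step 2 — Component impedances:
  R: Z = R = 309 Ω
  L: Z = jωL = j·1275·0.00299 = 0 + j3.814 Ω
  C: Z = 1/(jωC) = -j/(ω·C) = 0 - j8.288 Ω
Step 3 — Series combination: Z_total = R + L + C = 309 - j4.474 Ω = 309∠-0.8° Ω.
Step 4 — Source phasor: V = 54.3∠-9.8° V = 53.51 - j9.242 V.
Step 5 — Current: I = V / Z = 0.1736 - j0.0274 A = 0.1757∠-9.0° A.
Step 6 — Complex power: S = V·I* = 9.54 - j0.1381 VA.
Step 7 — Real power: P = Re(S) = 9.54 W.
Step 8 — Reactive power: Q = Im(S) = -0.1381 VAR.
Step 9 — Apparent power: |S| = 9.541 VA.
Step 10 — Power factor: PF = P/|S| = 0.9999 (leading).

(a) P = 9.54 W  (b) Q = -0.1381 VAR  (c) S = 9.541 VA  (d) PF = 0.9999 (leading)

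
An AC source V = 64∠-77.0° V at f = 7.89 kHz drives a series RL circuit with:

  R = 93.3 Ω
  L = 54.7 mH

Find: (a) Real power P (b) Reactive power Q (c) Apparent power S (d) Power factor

Step 1 — Angular frequency: ω = 2π·f = 2π·7890 = 4.957e+04 rad/s.
Step 2 — Component impedances:
  R: Z = R = 93.3 Ω
  L: Z = jωL = j·4.957e+04·0.0547 = 0 + j2712 Ω
Step 3 — Series combination: Z_total = R + L = 93.3 + j2712 Ω = 2713∠88.0° Ω.
Step 4 — Source phasor: V = 64∠-77.0° V = 14.4 - j62.36 V.
Step 5 — Current: I = V / Z = -0.02279 - j0.006093 A = 0.02359∠-165.0° A.
Step 6 — Complex power: S = V·I* = 0.05191 + j1.509 VA.
Step 7 — Real power: P = Re(S) = 0.05191 W.
Step 8 — Reactive power: Q = Im(S) = 1.509 VAR.
Step 9 — Apparent power: |S| = 1.51 VA.
Step 10 — Power factor: PF = P/|S| = 0.03439 (lagging).

(a) P = 0.05191 W  (b) Q = 1.509 VAR  (c) S = 1.51 VA  (d) PF = 0.03439 (lagging)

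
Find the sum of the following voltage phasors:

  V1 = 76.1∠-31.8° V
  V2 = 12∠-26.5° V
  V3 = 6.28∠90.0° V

Step 1 — Convert each phasor to rectangular form:
  V1 = 76.1·(cos(-31.8°) + j·sin(-31.8°)) = 64.68 - j40.1 V
  V2 = 12·(cos(-26.5°) + j·sin(-26.5°)) = 10.74 - j5.354 V
  V3 = 6.28·(cos(90.0°) + j·sin(90.0°)) = 0 + j6.28 V
Step 2 — Sum components: V_total = 75.42 - j39.18 V.
Step 3 — Convert to polar: |V_total| = 84.98 V, ∠V_total = -27.5°.

V_total = 84.98∠-27.5° V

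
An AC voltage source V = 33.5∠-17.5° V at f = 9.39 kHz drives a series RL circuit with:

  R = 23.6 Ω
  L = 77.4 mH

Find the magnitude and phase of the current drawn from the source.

Step 1 — Angular frequency: ω = 2π·f = 2π·9390 = 5.9e+04 rad/s.
Step 2 — Component impedances:
  R: Z = R = 23.6 Ω
  L: Z = jωL = j·5.9e+04·0.0774 = 0 + j4567 Ω
Step 3 — Series combination: Z_total = R + L = 23.6 + j4567 Ω = 4567∠89.7° Ω.
Step 4 — Source phasor: V = 33.5∠-17.5° V = 31.95 - j10.07 V.
Step 5 — Ohm's law: I = V / Z_total = (31.95 - j10.07) / (23.6 + j4567) = -0.00217 - j0.007008 A.
Step 6 — Convert to polar: |I| = 0.007336 A, ∠I = -107.2°.

I = 0.007336∠-107.2° A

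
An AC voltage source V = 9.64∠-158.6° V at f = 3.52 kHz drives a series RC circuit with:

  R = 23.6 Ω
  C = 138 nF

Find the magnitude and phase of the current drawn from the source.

Step 1 — Angular frequency: ω = 2π·f = 2π·3520 = 2.212e+04 rad/s.
Step 2 — Component impedances:
  R: Z = R = 23.6 Ω
  C: Z = 1/(jωC) = -j/(ω·C) = 0 - j327.6 Ω
Step 3 — Series combination: Z_total = R + C = 23.6 - j327.6 Ω = 328.5∠-85.9° Ω.
Step 4 — Source phasor: V = 9.64∠-158.6° V = -8.975 - j3.517 V.
Step 5 — Ohm's law: I = V / Z_total = (-8.975 - j3.517) / (23.6 - j327.6) = 0.008717 - j0.02802 A.
Step 6 — Convert to polar: |I| = 0.02935 A, ∠I = -72.7°.

I = 0.02935∠-72.7° A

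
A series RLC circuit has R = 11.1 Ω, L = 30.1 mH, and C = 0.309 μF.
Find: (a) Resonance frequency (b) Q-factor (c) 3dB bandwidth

Step 1 — Resonance: ω₀ = 1/√(LC) = 1/√(0.0301·3.09e-07) = 1.037e+04 rad/s.
Step 2 — f₀ = ω₀/(2π) = 1650 Hz.
Step 3 — Series Q: Q = ω₀L/R = 1.037e+04·0.0301/11.1 = 28.12.
Step 4 — Bandwidth: Δω = ω₀/Q = 368.8 rad/s; BW = Δω/(2π) = 58.69 Hz.

(a) f₀ = 1650 Hz  (b) Q = 28.12  (c) BW = 58.69 Hz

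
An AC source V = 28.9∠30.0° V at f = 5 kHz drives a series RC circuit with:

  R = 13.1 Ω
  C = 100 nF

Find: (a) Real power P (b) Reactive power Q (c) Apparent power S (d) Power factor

Step 1 — Angular frequency: ω = 2π·f = 2π·5000 = 3.142e+04 rad/s.
Step 2 — Component impedances:
  R: Z = R = 13.1 Ω
  C: Z = 1/(jωC) = -j/(ω·C) = 0 - j318.3 Ω
Step 3 — Series combination: Z_total = R + C = 13.1 - j318.3 Ω = 318.6∠-87.6° Ω.
Step 4 — Source phasor: V = 28.9∠30.0° V = 25.03 + j14.45 V.
Step 5 — Current: I = V / Z = -0.04209 + j0.08036 A = 0.09072∠117.6° A.
Step 6 — Complex power: S = V·I* = 0.1078 - j2.619 VA.
Step 7 — Real power: P = Re(S) = 0.1078 W.
Step 8 — Reactive power: Q = Im(S) = -2.619 VAR.
Step 9 — Apparent power: |S| = 2.622 VA.
Step 10 — Power factor: PF = P/|S| = 0.04112 (leading).

(a) P = 0.1078 W  (b) Q = -2.619 VAR  (c) S = 2.622 VA  (d) PF = 0.04112 (leading)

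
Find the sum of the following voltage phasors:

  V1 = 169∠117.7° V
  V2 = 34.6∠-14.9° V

Step 1 — Convert each phasor to rectangular form:
  V1 = 169·(cos(117.7°) + j·sin(117.7°)) = -78.56 + j149.6 V
  V2 = 34.6·(cos(-14.9°) + j·sin(-14.9°)) = 33.44 - j8.897 V
Step 2 — Sum components: V_total = -45.12 + j140.7 V.
Step 3 — Convert to polar: |V_total| = 147.8 V, ∠V_total = 107.8°.

V_total = 147.8∠107.8° V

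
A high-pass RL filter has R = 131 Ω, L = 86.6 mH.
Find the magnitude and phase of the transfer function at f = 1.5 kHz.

Step 1 — Angular frequency: ω = 2π·1500 = 9425 rad/s.
Step 2 — Transfer function: H(jω) = jωL/(R + jωL).
Step 3 — Numerator jωL = j·816.2; denominator R + jωL = 131 + j816.2.
Step 4 — H = 0.9749 + j0.1565.
Step 5 — Magnitude: |H| = 0.9874 (-0.1 dB); phase: φ = 9.1°.

|H| = 0.9874 (-0.1 dB), φ = 9.1°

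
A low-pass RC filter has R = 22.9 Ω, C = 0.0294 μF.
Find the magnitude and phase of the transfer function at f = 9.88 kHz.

Step 1 — Angular frequency: ω = 2π·9880 = 6.208e+04 rad/s.
Step 2 — Transfer function: H(jω) = 1/(1 + jωRC).
Step 3 — Denominator: 1 + jωRC = 1 + j·6.208e+04·22.9·2.94e-08 = 1 + j0.04179.
Step 4 — H = 0.9983 - j0.04172.
Step 5 — Magnitude: |H| = 0.9991 (-0.0 dB); phase: φ = -2.4°.

|H| = 0.9991 (-0.0 dB), φ = -2.4°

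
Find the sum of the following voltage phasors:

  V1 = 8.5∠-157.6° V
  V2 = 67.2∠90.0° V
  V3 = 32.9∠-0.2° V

Step 1 — Convert each phasor to rectangular form:
  V1 = 8.5·(cos(-157.6°) + j·sin(-157.6°)) = -7.859 - j3.239 V
  V2 = 67.2·(cos(90.0°) + j·sin(90.0°)) = 0 + j67.2 V
  V3 = 32.9·(cos(-0.2°) + j·sin(-0.2°)) = 32.9 - j0.1148 V
Step 2 — Sum components: V_total = 25.04 + j63.85 V.
Step 3 — Convert to polar: |V_total| = 68.58 V, ∠V_total = 68.6°.

V_total = 68.58∠68.6° V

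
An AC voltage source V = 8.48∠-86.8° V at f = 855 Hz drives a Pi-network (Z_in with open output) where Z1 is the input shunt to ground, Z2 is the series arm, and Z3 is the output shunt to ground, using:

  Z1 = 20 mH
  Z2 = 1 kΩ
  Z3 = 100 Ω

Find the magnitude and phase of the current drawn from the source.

Step 1 — Angular frequency: ω = 2π·f = 2π·855 = 5372 rad/s.
Step 2 — Component impedances:
  Z1: Z = jωL = j·5372·0.02 = 0 + j107.4 Ω
  Z2: Z = R = 1000 Ω
  Z3: Z = R = 100 Ω
Step 3 — With open output, the series arm Z2 and the output shunt Z3 appear in series to ground: Z2 + Z3 = 1100 Ω.
Step 4 — Parallel with input shunt Z1: Z_in = Z1 || (Z2 + Z3) = 10.4 + j106.4 Ω = 106.9∠84.4° Ω.
Step 5 — Source phasor: V = 8.48∠-86.8° V = 0.4734 - j8.467 V.
Step 6 — Ohm's law: I = V / Z_total = (0.4734 - j8.467) / (10.4 + j106.4) = -0.07837 - j0.0121 A.
Step 7 — Convert to polar: |I| = 0.0793 A, ∠I = -171.2°.

I = 0.0793∠-171.2° A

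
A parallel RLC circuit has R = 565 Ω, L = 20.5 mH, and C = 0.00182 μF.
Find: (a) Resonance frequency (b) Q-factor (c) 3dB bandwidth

Step 1 — Resonance: ω₀ = 1/√(LC) = 1/√(0.0205·1.82e-09) = 1.637e+05 rad/s.
Step 2 — f₀ = ω₀/(2π) = 2.606e+04 Hz.
Step 3 — Parallel Q: Q = R/(ω₀L) = 565/(1.637e+05·0.0205) = 0.1683.
Step 4 — Bandwidth: Δω = ω₀/Q = 9.725e+05 rad/s; BW = Δω/(2π) = 1.548e+05 Hz.

(a) f₀ = 2.606e+04 Hz  (b) Q = 0.1683  (c) BW = 1.548e+05 Hz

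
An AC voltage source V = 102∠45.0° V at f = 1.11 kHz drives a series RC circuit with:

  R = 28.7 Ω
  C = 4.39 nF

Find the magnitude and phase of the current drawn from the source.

Step 1 — Angular frequency: ω = 2π·f = 2π·1110 = 6974 rad/s.
Step 2 — Component impedances:
  R: Z = R = 28.7 Ω
  C: Z = 1/(jωC) = -j/(ω·C) = 0 - j3.266e+04 Ω
Step 3 — Series combination: Z_total = R + C = 28.7 - j3.266e+04 Ω = 3.266e+04∠-89.9° Ω.
Step 4 — Source phasor: V = 102∠45.0° V = 72.12 + j72.12 V.
Step 5 — Ohm's law: I = V / Z_total = (72.12 + j72.12) / (28.7 - j3.266e+04) = -0.002206 + j0.00221 A.
Step 6 — Convert to polar: |I| = 0.003123 A, ∠I = 134.9°.

I = 0.003123∠134.9° A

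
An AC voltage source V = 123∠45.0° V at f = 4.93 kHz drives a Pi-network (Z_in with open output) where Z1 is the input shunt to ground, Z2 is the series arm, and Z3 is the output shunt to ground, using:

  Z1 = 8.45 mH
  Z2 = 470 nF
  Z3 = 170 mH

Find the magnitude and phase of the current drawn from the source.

Step 1 — Angular frequency: ω = 2π·f = 2π·4930 = 3.098e+04 rad/s.
Step 2 — Component impedances:
  Z1: Z = jωL = j·3.098e+04·0.00845 = 0 + j261.7 Ω
  Z2: Z = 1/(jωC) = -j/(ω·C) = 0 - j68.69 Ω
  Z3: Z = jωL = j·3.098e+04·0.17 = 0 + j5266 Ω
Step 3 — With open output, the series arm Z2 and the output shunt Z3 appear in series to ground: Z2 + Z3 = 0 + j5197 Ω.
Step 4 — Parallel with input shunt Z1: Z_in = Z1 || (Z2 + Z3) = 0 + j249.2 Ω = 249.2∠90.0° Ω.
Step 5 — Source phasor: V = 123∠45.0° V = 86.97 + j86.97 V.
Step 6 — Ohm's law: I = V / Z_total = (86.97 + j86.97) / (0 + j249.2) = 0.349 - j0.349 A.
Step 7 — Convert to polar: |I| = 0.4936 A, ∠I = -45.0°.

I = 0.4936∠-45.0° A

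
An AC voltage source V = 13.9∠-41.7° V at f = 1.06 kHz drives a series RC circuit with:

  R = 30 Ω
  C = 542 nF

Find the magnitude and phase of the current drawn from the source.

Step 1 — Angular frequency: ω = 2π·f = 2π·1060 = 6660 rad/s.
Step 2 — Component impedances:
  R: Z = R = 30 Ω
  C: Z = 1/(jωC) = -j/(ω·C) = 0 - j277 Ω
Step 3 — Series combination: Z_total = R + C = 30 - j277 Ω = 278.6∠-83.8° Ω.
Step 4 — Source phasor: V = 13.9∠-41.7° V = 10.38 - j9.247 V.
Step 5 — Ohm's law: I = V / Z_total = (10.38 - j9.247) / (30 - j277) = 0.037 + j0.03346 A.
Step 6 — Convert to polar: |I| = 0.04988 A, ∠I = 42.1°.

I = 0.04988∠42.1° A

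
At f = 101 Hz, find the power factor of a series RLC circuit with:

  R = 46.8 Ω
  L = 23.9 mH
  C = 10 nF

Step 1 — Angular frequency: ω = 2π·f = 2π·101 = 634.6 rad/s.
Step 2 — Component impedances:
  R: Z = R = 46.8 Ω
  L: Z = jωL = j·634.6·0.0239 = 0 + j15.17 Ω
  C: Z = 1/(jωC) = -j/(ω·C) = 0 - j1.576e+05 Ω
Step 3 — Series combination: Z_total = R + L + C = 46.8 - j1.576e+05 Ω = 1.576e+05∠-90.0° Ω.
Step 4 — Power factor: PF = cos(φ) = Re(Z)/|Z| = 46.8/1.576e+05 = 0.000297.
Step 5 — Type: Im(Z) = -1.576e+05 ⇒ leading (phase φ = -90.0°).

PF = 0.000297 (leading, φ = -90.0°)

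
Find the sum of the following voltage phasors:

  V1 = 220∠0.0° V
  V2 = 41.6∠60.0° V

Step 1 — Convert each phasor to rectangular form:
  V1 = 220·(cos(0.0°) + j·sin(0.0°)) = 220 V
  V2 = 41.6·(cos(60.0°) + j·sin(60.0°)) = 20.8 + j36.03 V
Step 2 — Sum components: V_total = 240.8 + j36.03 V.
Step 3 — Convert to polar: |V_total| = 243.5 V, ∠V_total = 8.5°.

V_total = 243.5∠8.5° V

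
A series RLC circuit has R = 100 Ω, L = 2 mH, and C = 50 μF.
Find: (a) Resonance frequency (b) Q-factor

Step 1 — Resonance condition Im(Z)=0 gives ω₀ = 1/√(LC).
Step 2 — ω₀ = 1/√(0.002·5e-05) = 3162 rad/s.
Step 3 — f₀ = ω₀/(2π) = 503.3 Hz.
Step 4 — Series Q: Q = ω₀L/R = 3162·0.002/100 = 0.06325.

(a) f₀ = 503.3 Hz  (b) Q = 0.06325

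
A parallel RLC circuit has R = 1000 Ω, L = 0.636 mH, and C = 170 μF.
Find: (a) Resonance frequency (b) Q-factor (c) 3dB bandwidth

Step 1 — Resonance: ω₀ = 1/√(LC) = 1/√(0.000636·0.00017) = 3041 rad/s.
Step 2 — f₀ = ω₀/(2π) = 484 Hz.
Step 3 — Parallel Q: Q = R/(ω₀L) = 1000/(3041·0.000636) = 517.
Step 4 — Bandwidth: Δω = ω₀/Q = 5.882 rad/s; BW = Δω/(2π) = 0.9362 Hz.

(a) f₀ = 484 Hz  (b) Q = 517  (c) BW = 0.9362 Hz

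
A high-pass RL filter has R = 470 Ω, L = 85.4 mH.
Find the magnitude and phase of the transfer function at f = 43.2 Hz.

Step 1 — Angular frequency: ω = 2π·43.2 = 271.4 rad/s.
Step 2 — Transfer function: H(jω) = jωL/(R + jωL).
Step 3 — Numerator jωL = j·23.18; denominator R + jωL = 470 + j23.18.
Step 4 — H = 0.002427 + j0.0492.
Step 5 — Magnitude: |H| = 0.04926 (-26.2 dB); phase: φ = 87.2°.

|H| = 0.04926 (-26.2 dB), φ = 87.2°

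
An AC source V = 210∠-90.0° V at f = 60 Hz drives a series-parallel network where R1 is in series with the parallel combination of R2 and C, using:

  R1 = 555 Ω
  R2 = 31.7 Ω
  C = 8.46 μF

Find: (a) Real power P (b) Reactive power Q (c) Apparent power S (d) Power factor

Step 1 — Angular frequency: ω = 2π·f = 2π·60 = 377 rad/s.
Step 2 — Component impedances:
  R1: Z = R = 555 Ω
  R2: Z = R = 31.7 Ω
  C: Z = 1/(jωC) = -j/(ω·C) = 0 - j313.5 Ω
Step 3 — Parallel branch: R2 || C = 1/(1/R2 + 1/C) = 31.38 - j3.173 Ω.
Step 4 — Series with R1: Z_total = R1 + (R2 || C) = 586.4 - j3.173 Ω = 586.4∠-0.3° Ω.
Step 5 — Source phasor: V = 210∠-90.0° V = 0 - j210 V.
Step 6 — Current: I = V / Z = 0.001938 - j0.3581 A = 0.3581∠-89.7° A.
Step 7 — Complex power: S = V·I* = 75.21 - j0.4069 VA.
Step 8 — Real power: P = Re(S) = 75.21 W.
Step 9 — Reactive power: Q = Im(S) = -0.4069 VAR.
Step 10 — Apparent power: |S| = 75.21 VA.
Step 11 — Power factor: PF = P/|S| = 1 (leading).

(a) P = 75.21 W  (b) Q = -0.4069 VAR  (c) S = 75.21 VA  (d) PF = 1 (leading)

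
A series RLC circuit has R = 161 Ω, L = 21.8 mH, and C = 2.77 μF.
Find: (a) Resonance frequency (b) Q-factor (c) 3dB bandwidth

Step 1 — Resonance condition Im(Z)=0 gives ω₀ = 1/√(LC).
Step 2 — ω₀ = 1/√(0.0218·2.77e-06) = 4069 rad/s.
Step 3 — f₀ = ω₀/(2π) = 647.7 Hz.
Step 4 — Series Q: Q = ω₀L/R = 4069·0.0218/161 = 0.551.
Step 5 — 3dB bandwidth: Δω = ω₀/Q = 7385 rad/s; BW = Δω/(2π) = 1175 Hz.

(a) f₀ = 647.7 Hz  (b) Q = 0.551  (c) BW = 1175 Hz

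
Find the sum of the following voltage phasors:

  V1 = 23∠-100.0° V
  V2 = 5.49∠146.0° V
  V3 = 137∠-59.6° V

Step 1 — Convert each phasor to rectangular form:
  V1 = 23·(cos(-100.0°) + j·sin(-100.0°)) = -3.994 - j22.65 V
  V2 = 5.49·(cos(146.0°) + j·sin(146.0°)) = -4.551 + j3.07 V
  V3 = 137·(cos(-59.6°) + j·sin(-59.6°)) = 69.33 - j118.2 V
Step 2 — Sum components: V_total = 60.78 - j137.7 V.
Step 3 — Convert to polar: |V_total| = 150.6 V, ∠V_total = -66.2°.

V_total = 150.6∠-66.2° V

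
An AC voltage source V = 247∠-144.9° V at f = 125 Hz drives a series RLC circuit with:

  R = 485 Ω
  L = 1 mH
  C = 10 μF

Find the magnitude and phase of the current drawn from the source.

Step 1 — Angular frequency: ω = 2π·f = 2π·125 = 785.4 rad/s.
Step 2 — Component impedances:
  R: Z = R = 485 Ω
  L: Z = jωL = j·785.4·0.001 = 0 + j0.7854 Ω
  C: Z = 1/(jωC) = -j/(ω·C) = 0 - j127.3 Ω
Step 3 — Series combination: Z_total = R + L + C = 485 - j126.5 Ω = 501.2∠-14.6° Ω.
Step 4 — Source phasor: V = 247∠-144.9° V = -202.1 - j142 V.
Step 5 — Ohm's law: I = V / Z_total = (-202.1 - j142) / (485 - j126.5) = -0.3186 - j0.376 A.
Step 6 — Convert to polar: |I| = 0.4928 A, ∠I = -130.3°.

I = 0.4928∠-130.3° A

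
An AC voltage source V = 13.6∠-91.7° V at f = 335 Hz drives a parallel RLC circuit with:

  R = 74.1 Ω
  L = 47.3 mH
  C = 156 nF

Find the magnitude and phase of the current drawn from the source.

Step 1 — Angular frequency: ω = 2π·f = 2π·335 = 2105 rad/s.
Step 2 — Component impedances:
  R: Z = R = 74.1 Ω
  L: Z = jωL = j·2105·0.0473 = 0 + j99.56 Ω
  C: Z = 1/(jωC) = -j/(ω·C) = 0 - j3045 Ω
Step 3 — Parallel combination: 1/Z_total = 1/R + 1/L + 1/C; Z_total = 48.8 + j35.14 Ω = 60.14∠35.8° Ω.
Step 4 — Source phasor: V = 13.6∠-91.7° V = -0.4035 - j13.59 V.
Step 5 — Ohm's law: I = V / Z_total = (-0.4035 - j13.59) / (48.8 + j35.14) = -0.1375 - j0.1795 A.
Step 6 — Convert to polar: |I| = 0.2262 A, ∠I = -127.5°.

I = 0.2262∠-127.5° A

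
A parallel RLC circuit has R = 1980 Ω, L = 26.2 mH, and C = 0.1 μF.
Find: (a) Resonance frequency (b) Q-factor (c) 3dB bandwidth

Step 1 — Resonance: ω₀ = 1/√(LC) = 1/√(0.0262·1e-07) = 1.954e+04 rad/s.
Step 2 — f₀ = ω₀/(2π) = 3109 Hz.
Step 3 — Parallel Q: Q = R/(ω₀L) = 1980/(1.954e+04·0.0262) = 3.868.
Step 4 — Bandwidth: Δω = ω₀/Q = 5051 rad/s; BW = Δω/(2π) = 803.8 Hz.

(a) f₀ = 3109 Hz  (b) Q = 3.868  (c) BW = 803.8 Hz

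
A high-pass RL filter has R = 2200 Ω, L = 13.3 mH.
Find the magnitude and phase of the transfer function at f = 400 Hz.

Step 1 — Angular frequency: ω = 2π·400 = 2513 rad/s.
Step 2 — Transfer function: H(jω) = jωL/(R + jωL).
Step 3 — Numerator jωL = j·33.43; denominator R + jωL = 2200 + j33.43.
Step 4 — H = 0.0002308 + j0.01519.
Step 5 — Magnitude: |H| = 0.01519 (-36.4 dB); phase: φ = 89.1°.

|H| = 0.01519 (-36.4 dB), φ = 89.1°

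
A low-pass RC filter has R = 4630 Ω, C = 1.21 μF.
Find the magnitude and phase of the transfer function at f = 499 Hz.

Step 1 — Angular frequency: ω = 2π·499 = 3135 rad/s.
Step 2 — Transfer function: H(jω) = 1/(1 + jωRC).
Step 3 — Denominator: 1 + jωRC = 1 + j·3135·4630·1.21e-06 = 1 + j17.56.
Step 4 — H = 0.003231 - j0.05675.
Step 5 — Magnitude: |H| = 0.05684 (-24.9 dB); phase: φ = -86.7°.

|H| = 0.05684 (-24.9 dB), φ = -86.7°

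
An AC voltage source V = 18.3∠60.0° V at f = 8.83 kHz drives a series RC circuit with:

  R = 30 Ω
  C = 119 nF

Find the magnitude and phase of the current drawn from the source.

Step 1 — Angular frequency: ω = 2π·f = 2π·8830 = 5.548e+04 rad/s.
Step 2 — Component impedances:
  R: Z = R = 30 Ω
  C: Z = 1/(jωC) = -j/(ω·C) = 0 - j151.5 Ω
Step 3 — Series combination: Z_total = R + C = 30 - j151.5 Ω = 154.4∠-78.8° Ω.
Step 4 — Source phasor: V = 18.3∠60.0° V = 9.15 + j15.85 V.
Step 5 — Ohm's law: I = V / Z_total = (9.15 + j15.85) / (30 - j151.5) = -0.08917 + j0.07807 A.
Step 6 — Convert to polar: |I| = 0.1185 A, ∠I = 138.8°.

I = 0.1185∠138.8° A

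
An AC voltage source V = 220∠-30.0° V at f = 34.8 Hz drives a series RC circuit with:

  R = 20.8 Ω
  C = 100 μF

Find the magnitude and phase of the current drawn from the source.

Step 1 — Angular frequency: ω = 2π·f = 2π·34.8 = 218.7 rad/s.
Step 2 — Component impedances:
  R: Z = R = 20.8 Ω
  C: Z = 1/(jωC) = -j/(ω·C) = 0 - j45.73 Ω
Step 3 — Series combination: Z_total = R + C = 20.8 - j45.73 Ω = 50.24∠-65.5° Ω.
Step 4 — Source phasor: V = 220∠-30.0° V = 190.5 - j110 V.
Step 5 — Ohm's law: I = V / Z_total = (190.5 - j110) / (20.8 - j45.73) = 3.563 + j2.546 A.
Step 6 — Convert to polar: |I| = 4.379 A, ∠I = 35.5°.

I = 4.379∠35.5° A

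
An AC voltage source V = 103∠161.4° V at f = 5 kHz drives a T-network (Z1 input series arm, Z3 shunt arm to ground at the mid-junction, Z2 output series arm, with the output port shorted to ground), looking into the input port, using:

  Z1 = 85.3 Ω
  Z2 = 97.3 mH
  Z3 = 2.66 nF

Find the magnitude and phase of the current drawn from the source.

Step 1 — Angular frequency: ω = 2π·f = 2π·5000 = 3.142e+04 rad/s.
Step 2 — Component impedances:
  Z1: Z = R = 85.3 Ω
  Z2: Z = jωL = j·3.142e+04·0.0973 = 0 + j3057 Ω
  Z3: Z = 1/(jωC) = -j/(ω·C) = 0 - j1.197e+04 Ω
Step 3 — With the output port shorted to ground, the output series arm Z2 runs from the junction to ground; the shunt arm Z3 also runs from the junction to ground. They appear in parallel: Z3 || Z2 = 0 + j4105 Ω.
Step 4 — Series with input arm Z1: Z_in = Z1 + (Z3 || Z2) = 85.3 + j4105 Ω = 4106∠88.8° Ω.
Step 5 — Source phasor: V = 103∠161.4° V = -97.62 + j32.85 V.
Step 6 — Ohm's law: I = V / Z_total = (-97.62 + j32.85) / (85.3 + j4105) = 0.007505 + j0.02393 A.
Step 7 — Convert to polar: |I| = 0.02508 A, ∠I = 72.6°.

I = 0.02508∠72.6° A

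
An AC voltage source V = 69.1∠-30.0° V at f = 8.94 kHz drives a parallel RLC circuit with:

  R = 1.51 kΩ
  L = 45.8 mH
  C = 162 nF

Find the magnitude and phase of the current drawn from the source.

Step 1 — Angular frequency: ω = 2π·f = 2π·8940 = 5.617e+04 rad/s.
Step 2 — Component impedances:
  R: Z = R = 1510 Ω
  L: Z = jωL = j·5.617e+04·0.0458 = 0 + j2573 Ω
  C: Z = 1/(jωC) = -j/(ω·C) = 0 - j109.9 Ω
Step 3 — Parallel combination: 1/Z_total = 1/R + 1/L + 1/C; Z_total = 8.677 - j114.1 Ω = 114.5∠-85.7° Ω.
Step 4 — Source phasor: V = 69.1∠-30.0° V = 59.84 - j34.55 V.
Step 5 — Ohm's law: I = V / Z_total = (59.84 - j34.55) / (8.677 - j114.1) = 0.3406 + j0.4984 A.
Step 6 — Convert to polar: |I| = 0.6037 A, ∠I = 55.7°.

I = 0.6037∠55.7° A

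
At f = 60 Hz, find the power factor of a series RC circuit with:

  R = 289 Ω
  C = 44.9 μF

Step 1 — Angular frequency: ω = 2π·f = 2π·60 = 377 rad/s.
Step 2 — Component impedances:
  R: Z = R = 289 Ω
  C: Z = 1/(jωC) = -j/(ω·C) = 0 - j59.08 Ω
Step 3 — Series combination: Z_total = R + C = 289 - j59.08 Ω = 295∠-11.6° Ω.
Step 4 — Power factor: PF = cos(φ) = Re(Z)/|Z| = 289/295 = 0.9797.
Step 5 — Type: Im(Z) = -59.08 ⇒ leading (phase φ = -11.6°).

PF = 0.9797 (leading, φ = -11.6°)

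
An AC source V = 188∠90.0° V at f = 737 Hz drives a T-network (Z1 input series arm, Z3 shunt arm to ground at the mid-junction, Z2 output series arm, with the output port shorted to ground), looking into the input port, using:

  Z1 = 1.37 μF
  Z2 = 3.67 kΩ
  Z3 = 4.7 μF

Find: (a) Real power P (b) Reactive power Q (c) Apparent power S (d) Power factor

Step 1 — Angular frequency: ω = 2π·f = 2π·737 = 4631 rad/s.
Step 2 — Component impedances:
  Z1: Z = 1/(jωC) = -j/(ω·C) = 0 - j157.6 Ω
  Z2: Z = R = 3670 Ω
  Z3: Z = 1/(jωC) = -j/(ω·C) = 0 - j45.95 Ω
Step 3 — With the output port shorted to ground, the output series arm Z2 runs from the junction to ground; the shunt arm Z3 also runs from the junction to ground. They appear in parallel: Z3 || Z2 = 0.5751 - j45.94 Ω.
Step 4 — Series with input arm Z1: Z_in = Z1 + (Z3 || Z2) = 0.5751 - j203.6 Ω = 203.6∠-89.8° Ω.
Step 5 — Source phasor: V = 188∠90.0° V = 0 + j188 V.
Step 6 — Current: I = V / Z = -0.9235 + j0.002609 A = 0.9235∠179.8° A.
Step 7 — Complex power: S = V·I* = 0.4905 - j173.6 VA.
Step 8 — Real power: P = Re(S) = 0.4905 W.
Step 9 — Reactive power: Q = Im(S) = -173.6 VAR.
Step 10 — Apparent power: |S| = 173.6 VA.
Step 11 — Power factor: PF = P/|S| = 0.002825 (leading).

(a) P = 0.4905 W  (b) Q = -173.6 VAR  (c) S = 173.6 VA  (d) PF = 0.002825 (leading)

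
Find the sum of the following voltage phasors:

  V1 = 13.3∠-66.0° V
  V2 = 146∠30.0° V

Step 1 — Convert each phasor to rectangular form:
  V1 = 13.3·(cos(-66.0°) + j·sin(-66.0°)) = 5.41 - j12.15 V
  V2 = 146·(cos(30.0°) + j·sin(30.0°)) = 126.4 + j73 V
Step 2 — Sum components: V_total = 131.8 + j60.85 V.
Step 3 — Convert to polar: |V_total| = 145.2 V, ∠V_total = 24.8°.

V_total = 145.2∠24.8° V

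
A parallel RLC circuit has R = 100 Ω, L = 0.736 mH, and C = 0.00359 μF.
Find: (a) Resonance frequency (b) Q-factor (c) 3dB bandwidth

Step 1 — Resonance: ω₀ = 1/√(LC) = 1/√(0.000736·3.59e-09) = 6.152e+05 rad/s.
Step 2 — f₀ = ω₀/(2π) = 9.791e+04 Hz.
Step 3 — Parallel Q: Q = R/(ω₀L) = 100/(6.152e+05·0.000736) = 0.2209.
Step 4 — Bandwidth: Δω = ω₀/Q = 2.786e+06 rad/s; BW = Δω/(2π) = 4.433e+05 Hz.

(a) f₀ = 9.791e+04 Hz  (b) Q = 0.2209  (c) BW = 4.433e+05 Hz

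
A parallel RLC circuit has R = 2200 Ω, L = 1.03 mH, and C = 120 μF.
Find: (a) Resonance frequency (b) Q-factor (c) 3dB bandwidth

Step 1 — Resonance: ω₀ = 1/√(LC) = 1/√(0.00103·0.00012) = 2844 rad/s.
Step 2 — f₀ = ω₀/(2π) = 452.7 Hz.
Step 3 — Parallel Q: Q = R/(ω₀L) = 2200/(2844·0.00103) = 750.9.
Step 4 — Bandwidth: Δω = ω₀/Q = 3.788 rad/s; BW = Δω/(2π) = 0.6029 Hz.

(a) f₀ = 452.7 Hz  (b) Q = 750.9  (c) BW = 0.6029 Hz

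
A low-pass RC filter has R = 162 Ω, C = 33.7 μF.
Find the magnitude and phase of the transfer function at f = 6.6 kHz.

Step 1 — Angular frequency: ω = 2π·6600 = 4.147e+04 rad/s.
Step 2 — Transfer function: H(jω) = 1/(1 + jωRC).
Step 3 — Denominator: 1 + jωRC = 1 + j·4.147e+04·162·3.37e-05 = 1 + j226.4.
Step 4 — H = 1.951e-05 - j0.004417.
Step 5 — Magnitude: |H| = 0.004417 (-47.1 dB); phase: φ = -89.7°.

|H| = 0.004417 (-47.1 dB), φ = -89.7°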